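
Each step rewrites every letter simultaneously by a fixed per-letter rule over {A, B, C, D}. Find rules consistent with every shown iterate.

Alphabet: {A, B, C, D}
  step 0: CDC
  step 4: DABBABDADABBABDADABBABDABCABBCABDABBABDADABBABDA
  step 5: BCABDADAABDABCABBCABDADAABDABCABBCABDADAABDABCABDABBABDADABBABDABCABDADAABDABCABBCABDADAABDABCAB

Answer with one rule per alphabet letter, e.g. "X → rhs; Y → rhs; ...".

A->AB, B->DA, C->BB, D->BC

  step 4 ⇒ step 5: DABBABDADABBABDADABBABDABCABBCABDABBABDADABBABDA ⇒ BC·AB·DA·DA·AB·DA·BC·AB·BC·AB·DA·DA·AB·DA·BC·AB·BC·AB·DA·DA·AB·DA·BC·AB·DA·BB·AB·DA·DA·BB·AB·DA·BC·AB·DA·DA·AB·DA·BC·AB·BC·AB·DA·DA·AB·DA·BC·AB
    A ↦ AB
    B ↦ DA
    C ↦ BB
    D ↦ BC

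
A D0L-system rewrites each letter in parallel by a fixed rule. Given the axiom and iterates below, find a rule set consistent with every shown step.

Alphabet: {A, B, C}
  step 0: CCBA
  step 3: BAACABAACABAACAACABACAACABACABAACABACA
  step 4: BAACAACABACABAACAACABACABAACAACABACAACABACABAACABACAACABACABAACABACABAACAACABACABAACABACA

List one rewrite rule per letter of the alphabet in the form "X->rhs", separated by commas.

  step 3 ⇒ step 4: BAACABAACABAACAACABACAACABACABAACABACA ⇒ BA·ACA·ACA·B·ACA·BA·ACA·ACA·B·ACA·BA·ACA·ACA·B·ACA·ACA·B·ACA·BA·ACA·B·ACA·ACA·B·ACA·BA·ACA·B·ACA·BA·ACA·ACA·B·ACA·BA·ACA·B·ACA
    A ↦ ACA
    B ↦ BA
    C ↦ B

A->ACA, B->BA, C->B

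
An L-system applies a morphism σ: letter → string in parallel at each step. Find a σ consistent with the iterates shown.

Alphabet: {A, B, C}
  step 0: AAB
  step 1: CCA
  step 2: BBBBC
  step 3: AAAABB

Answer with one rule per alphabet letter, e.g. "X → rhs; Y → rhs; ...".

A->C, B->A, C->BB

  step 2 ⇒ step 3: BBBBC ⇒ A·A·A·A·BB
    B ↦ A
    C ↦ BB
  step 0 ⇒ step 1: AAB ⇒ C·C·A
    A ↦ C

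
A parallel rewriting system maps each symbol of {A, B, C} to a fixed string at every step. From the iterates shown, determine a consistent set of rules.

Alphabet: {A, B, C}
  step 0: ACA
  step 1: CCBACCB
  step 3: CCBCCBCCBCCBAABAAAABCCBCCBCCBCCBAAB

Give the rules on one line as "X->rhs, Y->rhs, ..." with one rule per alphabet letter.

  step 0 ⇒ step 1: ACA ⇒ CCB·A·CCB
    A ↦ CCB
    C ↦ A
    B ↦ AAB  (constrained at step 1)

A->CCB, B->AAB, C->A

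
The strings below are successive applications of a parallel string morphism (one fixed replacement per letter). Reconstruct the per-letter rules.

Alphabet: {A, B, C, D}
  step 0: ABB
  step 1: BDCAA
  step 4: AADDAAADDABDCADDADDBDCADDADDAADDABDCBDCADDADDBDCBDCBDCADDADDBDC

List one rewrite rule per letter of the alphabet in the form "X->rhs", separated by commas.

  step 0 ⇒ step 1: ABB ⇒ BDC·A·A
    A ↦ BDC
    B ↦ A
    C ↦ A  (constrained at step 1)
    D ↦ ADD  (constrained at step 1)

A->BDC, B->A, C->A, D->ADD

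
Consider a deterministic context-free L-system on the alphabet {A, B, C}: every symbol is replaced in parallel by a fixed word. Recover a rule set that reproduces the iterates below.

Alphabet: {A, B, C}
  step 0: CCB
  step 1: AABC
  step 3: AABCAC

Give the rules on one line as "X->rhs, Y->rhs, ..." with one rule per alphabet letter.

A->C, B->BC, C->A

  step 0 ⇒ step 1: CCB ⇒ A·A·BC
    B ↦ BC
    C ↦ A
    A ↦ C  (constrained at step 1)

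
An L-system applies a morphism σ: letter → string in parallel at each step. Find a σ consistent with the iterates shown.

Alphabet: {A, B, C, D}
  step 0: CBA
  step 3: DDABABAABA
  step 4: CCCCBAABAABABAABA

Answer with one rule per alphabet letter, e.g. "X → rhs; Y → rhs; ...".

  step 3 ⇒ step 4: DDABABAABA ⇒ CC·CC·BA·A·BA·A·BA·BA·A·BA
    A ↦ BA
    B ↦ A
    D ↦ CC
    C ↦ D  (constrained at step 0)

A->BA, B->A, C->D, D->CC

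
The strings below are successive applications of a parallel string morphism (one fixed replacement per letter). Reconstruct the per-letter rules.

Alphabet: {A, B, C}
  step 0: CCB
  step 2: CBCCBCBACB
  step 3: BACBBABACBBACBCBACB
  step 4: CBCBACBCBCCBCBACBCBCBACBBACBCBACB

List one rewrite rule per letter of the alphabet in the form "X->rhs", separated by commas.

  step 3 ⇒ step 4: BACBBABACBBACBCBACB ⇒ CB·C·BA·CB·CB·C·CB·C·BA·CB·CB·C·BA·CB·BA·CB·C·BA·CB
    A ↦ C
    B ↦ CB
    C ↦ BA

A->C, B->CB, C->BA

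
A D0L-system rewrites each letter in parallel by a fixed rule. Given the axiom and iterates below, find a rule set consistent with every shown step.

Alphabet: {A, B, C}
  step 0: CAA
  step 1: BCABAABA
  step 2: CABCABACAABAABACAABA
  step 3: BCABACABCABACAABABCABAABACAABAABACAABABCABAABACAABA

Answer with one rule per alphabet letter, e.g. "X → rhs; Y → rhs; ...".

  step 2 ⇒ step 3: CABCABACAABAABACAABA ⇒ BC·ABA·CA·BC·ABA·CA·ABA·BC·ABA·ABA·CA·ABA·ABA·CA·ABA·BC·ABA·ABA·CA·ABA
    A ↦ ABA
    B ↦ CA
    C ↦ BC

A->ABA, B->CA, C->BC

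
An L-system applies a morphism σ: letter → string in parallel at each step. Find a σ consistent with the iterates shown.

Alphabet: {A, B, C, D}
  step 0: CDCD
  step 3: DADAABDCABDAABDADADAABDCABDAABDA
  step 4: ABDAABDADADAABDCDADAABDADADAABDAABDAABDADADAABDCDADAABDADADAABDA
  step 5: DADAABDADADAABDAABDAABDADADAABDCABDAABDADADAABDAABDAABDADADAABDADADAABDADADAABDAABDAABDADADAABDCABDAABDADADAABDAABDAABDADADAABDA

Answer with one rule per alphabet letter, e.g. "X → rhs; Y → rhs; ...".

  step 4 ⇒ step 5: ABDAABDADADAABDCDADAABDADADAABDAABDAABDADADAABDCDADAABDADADAABDA ⇒ DA·DA·AB·DA·DA·DA·AB·DA·AB·DA·AB·DA·DA·DA·AB·DC·AB·DA·AB·DA·DA·DA·AB·DA·AB·DA·AB·DA·DA·DA·AB·DA·DA·DA·AB·DA·DA·DA·AB·DA·AB·DA·AB·DA·DA·DA·AB·DC·AB·DA·AB·DA·DA·DA·AB·DA·AB·DA·AB·DA·DA·DA·AB·DA
    A ↦ DA
    B ↦ DA
    C ↦ DC
    D ↦ AB

A->DA, B->DA, C->DC, D->AB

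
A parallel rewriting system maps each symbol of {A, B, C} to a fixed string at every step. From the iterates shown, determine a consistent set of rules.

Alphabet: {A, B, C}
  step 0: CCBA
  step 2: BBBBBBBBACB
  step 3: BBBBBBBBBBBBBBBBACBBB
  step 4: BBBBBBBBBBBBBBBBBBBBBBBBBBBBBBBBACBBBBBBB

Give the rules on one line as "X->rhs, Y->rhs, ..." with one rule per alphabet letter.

A->AC, B->BB, C->B

  step 3 ⇒ step 4: BBBBBBBBBBBBBBBBACBBB ⇒ BB·BB·BB·BB·BB·BB·BB·BB·BB·BB·BB·BB·BB·BB·BB·BB·AC·B·BB·BB·BB
    A ↦ AC
    B ↦ BB
    C ↦ B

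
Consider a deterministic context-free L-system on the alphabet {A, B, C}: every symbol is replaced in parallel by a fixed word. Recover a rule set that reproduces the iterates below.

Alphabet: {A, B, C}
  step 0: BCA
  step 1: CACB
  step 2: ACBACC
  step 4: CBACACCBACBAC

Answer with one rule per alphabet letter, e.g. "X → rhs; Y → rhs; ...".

A->B, B->C, C->AC

  step 1 ⇒ step 2: CACB ⇒ AC·B·AC·C
    A ↦ B
    B ↦ C
    C ↦ AC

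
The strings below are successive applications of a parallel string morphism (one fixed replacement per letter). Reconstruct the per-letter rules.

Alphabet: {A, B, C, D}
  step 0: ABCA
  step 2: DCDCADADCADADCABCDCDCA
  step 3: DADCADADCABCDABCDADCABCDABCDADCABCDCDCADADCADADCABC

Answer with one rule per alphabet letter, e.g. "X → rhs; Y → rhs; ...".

  step 2 ⇒ step 3: DCDCADADCADADCABCDCDCA ⇒ DA·DCA·DA·DCA·BC·DA·BC·DA·DCA·BC·DA·BC·DA·DCA·BC·DC·DCA·DA·DCA·DA·DCA·BC
    A ↦ BC
    B ↦ DC
    C ↦ DCA
    D ↦ DA

A->BC, B->DC, C->DCA, D->DA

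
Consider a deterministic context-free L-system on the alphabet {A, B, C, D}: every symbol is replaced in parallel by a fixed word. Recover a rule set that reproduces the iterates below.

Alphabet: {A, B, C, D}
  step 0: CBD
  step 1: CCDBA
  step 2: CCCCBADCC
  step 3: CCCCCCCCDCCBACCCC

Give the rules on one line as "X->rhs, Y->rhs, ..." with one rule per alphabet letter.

  step 2 ⇒ step 3: CCCCBADCC ⇒ CC·CC·CC·CC·D·CC·BA·CC·CC
    A ↦ CC
    B ↦ D
    C ↦ CC
    D ↦ BA

A->CC, B->D, C->CC, D->BA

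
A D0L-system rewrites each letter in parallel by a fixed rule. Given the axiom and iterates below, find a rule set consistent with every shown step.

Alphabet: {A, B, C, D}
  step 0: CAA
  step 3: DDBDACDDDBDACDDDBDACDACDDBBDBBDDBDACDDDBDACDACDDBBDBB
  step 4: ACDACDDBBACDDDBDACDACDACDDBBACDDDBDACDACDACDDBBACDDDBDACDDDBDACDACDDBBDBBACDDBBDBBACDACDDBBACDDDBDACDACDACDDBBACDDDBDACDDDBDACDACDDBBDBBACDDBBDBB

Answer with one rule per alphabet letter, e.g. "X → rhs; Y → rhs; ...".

A->DDB, B->DBB, C->D, D->ACD

  step 3 ⇒ step 4: DDBDACDDDBDACDDDBDACDACDDBBDBBDDBDACDDDBDACDACDDBBDBB ⇒ ACD·ACD·DBB·ACD·DDB·D·ACD·ACD·ACD·DBB·ACD·DDB·D·ACD·ACD·ACD·DBB·ACD·DDB·D·ACD·DDB·D·ACD·ACD·DBB·DBB·ACD·DBB·DBB·ACD·ACD·DBB·ACD·DDB·D·ACD·ACD·ACD·DBB·ACD·DDB·D·ACD·DDB·D·ACD·ACD·DBB·DBB·ACD·DBB·DBB
    A ↦ DDB
    B ↦ DBB
    C ↦ D
    D ↦ ACD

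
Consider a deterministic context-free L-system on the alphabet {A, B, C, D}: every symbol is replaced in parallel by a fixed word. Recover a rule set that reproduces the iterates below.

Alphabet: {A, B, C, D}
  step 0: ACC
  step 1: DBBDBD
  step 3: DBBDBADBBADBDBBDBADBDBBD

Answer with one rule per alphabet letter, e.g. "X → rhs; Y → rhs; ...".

A->DB, B->BA, C->BD, D->AC

  step 0 ⇒ step 1: ACC ⇒ DB·BD·BD
    A ↦ DB
    C ↦ BD
    B ↦ BA  (constrained at step 1)
    D ↦ AC  (constrained at step 1)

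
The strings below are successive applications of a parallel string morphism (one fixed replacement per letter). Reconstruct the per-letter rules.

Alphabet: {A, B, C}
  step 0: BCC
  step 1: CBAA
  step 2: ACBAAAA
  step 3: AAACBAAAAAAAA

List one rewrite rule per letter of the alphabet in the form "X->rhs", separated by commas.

  step 2 ⇒ step 3: ACBAAAA ⇒ AA·A·CB·AA·AA·AA·AA
    A ↦ AA
    B ↦ CB
    C ↦ A

A->AA, B->CB, C->A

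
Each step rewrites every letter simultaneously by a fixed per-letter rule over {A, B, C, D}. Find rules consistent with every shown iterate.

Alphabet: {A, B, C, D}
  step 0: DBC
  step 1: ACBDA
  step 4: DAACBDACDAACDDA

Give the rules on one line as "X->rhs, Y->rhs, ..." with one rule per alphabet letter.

  step 0 ⇒ step 1: DBC ⇒ AC·BD·A
    B ↦ BD
    C ↦ A
    D ↦ AC
    A ↦ D  (constrained at step 1)

A->D, B->BD, C->A, D->AC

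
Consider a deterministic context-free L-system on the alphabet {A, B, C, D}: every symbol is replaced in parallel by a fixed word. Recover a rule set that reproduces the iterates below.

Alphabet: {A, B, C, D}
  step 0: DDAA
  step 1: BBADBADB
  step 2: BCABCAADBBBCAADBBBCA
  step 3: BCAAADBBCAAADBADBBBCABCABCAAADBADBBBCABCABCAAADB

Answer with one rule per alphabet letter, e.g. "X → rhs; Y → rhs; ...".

A->ADB, B->BCA, C->A, D->B

  step 2 ⇒ step 3: BCABCAADBBBCAADBBBCA ⇒ BCA·A·ADB·BCA·A·ADB·ADB·B·BCA·BCA·BCA·A·ADB·ADB·B·BCA·BCA·BCA·A·ADB
    A ↦ ADB
    B ↦ BCA
    C ↦ A
    D ↦ B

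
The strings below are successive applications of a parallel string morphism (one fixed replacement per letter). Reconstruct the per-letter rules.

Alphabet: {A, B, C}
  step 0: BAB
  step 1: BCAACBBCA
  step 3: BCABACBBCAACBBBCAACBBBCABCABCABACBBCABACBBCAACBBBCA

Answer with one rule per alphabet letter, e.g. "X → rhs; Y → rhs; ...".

A->ACB, B->BCA, C->B

  step 0 ⇒ step 1: BAB ⇒ BCA·ACB·BCA
    A ↦ ACB
    B ↦ BCA
    C ↦ B  (constrained at step 1)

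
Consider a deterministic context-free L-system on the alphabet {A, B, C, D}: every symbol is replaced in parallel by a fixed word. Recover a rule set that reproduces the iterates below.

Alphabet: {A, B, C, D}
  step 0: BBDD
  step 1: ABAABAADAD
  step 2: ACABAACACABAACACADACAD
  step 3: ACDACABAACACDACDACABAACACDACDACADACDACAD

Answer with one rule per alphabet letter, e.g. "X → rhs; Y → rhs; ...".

  step 2 ⇒ step 3: ACABAACACABAACACADACAD ⇒ AC·D·AC·ABA·AC·AC·D·AC·D·AC·ABA·AC·AC·D·AC·D·AC·AD·AC·D·AC·AD
    A ↦ AC
    B ↦ ABA
    C ↦ D
    D ↦ AD

A->AC, B->ABA, C->D, D->AD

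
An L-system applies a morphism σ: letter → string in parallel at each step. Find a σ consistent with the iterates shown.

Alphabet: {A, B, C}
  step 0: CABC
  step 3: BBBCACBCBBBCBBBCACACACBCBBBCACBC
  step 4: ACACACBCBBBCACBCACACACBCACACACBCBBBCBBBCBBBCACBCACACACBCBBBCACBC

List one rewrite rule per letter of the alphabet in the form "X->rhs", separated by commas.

  step 3 ⇒ step 4: BBBCACBCBBBCBBBCACACACBCBBBCACBC ⇒ AC·AC·AC·BC·BB·BC·AC·BC·AC·AC·AC·BC·AC·AC·AC·BC·BB·BC·BB·BC·BB·BC·AC·BC·AC·AC·AC·BC·BB·BC·AC·BC
    A ↦ BB
    B ↦ AC
    C ↦ BC

A->BB, B->AC, C->BC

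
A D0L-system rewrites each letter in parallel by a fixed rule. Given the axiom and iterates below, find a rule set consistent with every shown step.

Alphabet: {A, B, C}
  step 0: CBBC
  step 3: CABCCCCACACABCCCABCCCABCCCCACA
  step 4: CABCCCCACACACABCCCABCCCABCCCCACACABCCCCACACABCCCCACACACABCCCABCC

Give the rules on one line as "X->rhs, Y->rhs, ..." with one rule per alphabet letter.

A->BCC, B->C, C->CA

  step 3 ⇒ step 4: CABCCCCACACABCCCABCCCABCCCCACA ⇒ CA·BCC·C·CA·CA·CA·CA·BCC·CA·BCC·CA·BCC·C·CA·CA·CA·BCC·C·CA·CA·CA·BCC·C·CA·CA·CA·CA·BCC·CA·BCC
    A ↦ BCC
    B ↦ C
    C ↦ CA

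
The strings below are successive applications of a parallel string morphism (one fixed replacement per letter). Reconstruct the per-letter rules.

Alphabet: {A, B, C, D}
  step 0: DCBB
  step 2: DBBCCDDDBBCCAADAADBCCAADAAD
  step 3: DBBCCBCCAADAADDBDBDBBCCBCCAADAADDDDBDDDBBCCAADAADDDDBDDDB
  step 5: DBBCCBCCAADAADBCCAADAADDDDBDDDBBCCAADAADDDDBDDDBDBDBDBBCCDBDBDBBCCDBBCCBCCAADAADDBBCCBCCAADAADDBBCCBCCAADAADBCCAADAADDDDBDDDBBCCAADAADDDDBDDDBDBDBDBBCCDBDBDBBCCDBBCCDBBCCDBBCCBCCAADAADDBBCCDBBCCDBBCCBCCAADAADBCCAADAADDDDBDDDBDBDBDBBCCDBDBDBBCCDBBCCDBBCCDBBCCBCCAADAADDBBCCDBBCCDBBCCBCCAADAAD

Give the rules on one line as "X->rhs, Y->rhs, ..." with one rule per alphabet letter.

A->D, B->BCC, C->AAD, D->DB

  step 2 ⇒ step 3: DBBCCDDDBBCCAADAADBCCAADAAD ⇒ DB·BCC·BCC·AAD·AAD·DB·DB·DB·BCC·BCC·AAD·AAD·D·D·DB·D·D·DB·BCC·AAD·AAD·D·D·DB·D·D·DB
    A ↦ D
    B ↦ BCC
    C ↦ AAD
    D ↦ DB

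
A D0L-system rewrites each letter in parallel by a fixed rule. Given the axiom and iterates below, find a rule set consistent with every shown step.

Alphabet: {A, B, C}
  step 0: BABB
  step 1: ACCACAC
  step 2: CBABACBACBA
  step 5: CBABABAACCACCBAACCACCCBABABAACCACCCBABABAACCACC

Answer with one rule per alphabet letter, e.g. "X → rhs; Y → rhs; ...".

  step 1 ⇒ step 2: ACCACAC ⇒ C·BA·BA·C·BA·C·BA
    A ↦ C
    C ↦ BA
  step 0 ⇒ step 1: BABB ⇒ AC·C·AC·AC
    B ↦ AC

A->C, B->AC, C->BA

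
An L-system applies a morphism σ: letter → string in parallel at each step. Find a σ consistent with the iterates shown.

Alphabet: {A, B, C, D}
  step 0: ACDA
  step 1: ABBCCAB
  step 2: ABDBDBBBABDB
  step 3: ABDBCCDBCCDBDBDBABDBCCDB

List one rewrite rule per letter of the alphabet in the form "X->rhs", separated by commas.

A->AB, B->DB, C->B, D->CC

  step 2 ⇒ step 3: ABDBDBBBABDB ⇒ AB·DB·CC·DB·CC·DB·DB·DB·AB·DB·CC·DB
    A ↦ AB
    B ↦ DB
    D ↦ CC
  step 0 ⇒ step 1: ACDA ⇒ AB·B·CC·AB
    C ↦ B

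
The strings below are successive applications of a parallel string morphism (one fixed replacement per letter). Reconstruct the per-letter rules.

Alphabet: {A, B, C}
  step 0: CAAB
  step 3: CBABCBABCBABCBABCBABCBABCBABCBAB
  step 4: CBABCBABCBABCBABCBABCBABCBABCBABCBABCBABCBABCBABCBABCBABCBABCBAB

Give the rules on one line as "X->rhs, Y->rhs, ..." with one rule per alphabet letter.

A->CB, B->AB, C->CB

  step 3 ⇒ step 4: CBABCBABCBABCBABCBABCBABCBABCBAB ⇒ CB·AB·CB·AB·CB·AB·CB·AB·CB·AB·CB·AB·CB·AB·CB·AB·CB·AB·CB·AB·CB·AB·CB·AB·CB·AB·CB·AB·CB·AB·CB·AB
    A ↦ CB
    B ↦ AB
    C ↦ CB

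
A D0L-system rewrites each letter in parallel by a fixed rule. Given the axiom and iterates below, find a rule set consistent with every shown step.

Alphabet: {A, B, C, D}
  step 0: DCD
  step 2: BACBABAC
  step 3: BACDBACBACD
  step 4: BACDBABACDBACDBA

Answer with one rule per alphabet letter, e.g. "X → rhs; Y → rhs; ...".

A->C, B->BA, C->D, D->BA

  step 3 ⇒ step 4: BACDBACBACD ⇒ BA·C·D·BA·BA·C·D·BA·C·D·BA
    A ↦ C
    B ↦ BA
    C ↦ D
    D ↦ BA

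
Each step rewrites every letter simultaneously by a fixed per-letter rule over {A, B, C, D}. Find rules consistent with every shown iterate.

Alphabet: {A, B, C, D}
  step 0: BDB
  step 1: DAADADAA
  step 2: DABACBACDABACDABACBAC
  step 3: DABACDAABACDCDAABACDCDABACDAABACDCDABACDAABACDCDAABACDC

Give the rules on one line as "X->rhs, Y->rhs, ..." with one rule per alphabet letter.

  step 2 ⇒ step 3: DABACBACDABACDABACBAC ⇒ DA·BAC·DAA·BAC·DC·DAA·BAC·DC·DA·BAC·DAA·BAC·DC·DA·BAC·DAA·BAC·DC·DAA·BAC·DC
    A ↦ BAC
    B ↦ DAA
    C ↦ DC
    D ↦ DA

A->BAC, B->DAA, C->DC, D->DA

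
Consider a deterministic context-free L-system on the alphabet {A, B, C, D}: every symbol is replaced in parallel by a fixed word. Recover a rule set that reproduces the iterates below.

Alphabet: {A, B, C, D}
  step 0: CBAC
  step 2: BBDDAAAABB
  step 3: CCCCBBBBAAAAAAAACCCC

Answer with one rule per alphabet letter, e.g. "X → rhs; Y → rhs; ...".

A->AA, B->CC, C->D, D->BB

  step 2 ⇒ step 3: BBDDAAAABB ⇒ CC·CC·BB·BB·AA·AA·AA·AA·CC·CC
    A ↦ AA
    B ↦ CC
    D ↦ BB
    C ↦ D  (constrained at step 0)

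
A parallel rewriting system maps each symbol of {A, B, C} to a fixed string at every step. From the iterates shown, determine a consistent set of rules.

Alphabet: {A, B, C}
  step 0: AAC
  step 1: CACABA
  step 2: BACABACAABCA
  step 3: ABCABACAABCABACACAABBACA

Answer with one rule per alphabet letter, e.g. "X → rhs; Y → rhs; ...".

A->CA, B->AB, C->BA

  step 2 ⇒ step 3: BACABACAABCA ⇒ AB·CA·BA·CA·AB·CA·BA·CA·CA·AB·BA·CA
    A ↦ CA
    B ↦ AB
    C ↦ BA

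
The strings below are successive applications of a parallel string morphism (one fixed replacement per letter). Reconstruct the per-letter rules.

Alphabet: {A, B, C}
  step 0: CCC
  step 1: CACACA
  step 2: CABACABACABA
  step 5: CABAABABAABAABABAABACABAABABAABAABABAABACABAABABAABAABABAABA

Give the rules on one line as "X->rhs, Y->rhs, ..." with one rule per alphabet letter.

  step 1 ⇒ step 2: CACACA ⇒ CA·BA·CA·BA·CA·BA
    A ↦ BA
    C ↦ CA
    B ↦ A  (constrained at step 2)

A->BA, B->A, C->CA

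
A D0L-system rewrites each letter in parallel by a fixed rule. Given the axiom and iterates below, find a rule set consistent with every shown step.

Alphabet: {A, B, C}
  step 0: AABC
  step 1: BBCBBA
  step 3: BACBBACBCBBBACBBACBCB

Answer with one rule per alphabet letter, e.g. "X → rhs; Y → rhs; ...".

  step 0 ⇒ step 1: AABC ⇒ B·B·CB·BA
    A ↦ B
    B ↦ CB
    C ↦ BA

A->B, B->CB, C->BA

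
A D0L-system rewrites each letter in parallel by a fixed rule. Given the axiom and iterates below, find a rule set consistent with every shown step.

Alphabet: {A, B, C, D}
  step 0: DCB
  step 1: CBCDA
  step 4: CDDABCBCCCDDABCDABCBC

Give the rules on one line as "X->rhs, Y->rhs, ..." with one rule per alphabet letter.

  step 0 ⇒ step 1: DCB ⇒ C·BC·DA
    B ↦ DA
    C ↦ BC
    D ↦ C
    A ↦ D  (constrained at step 1)

A->D, B->DA, C->BC, D->C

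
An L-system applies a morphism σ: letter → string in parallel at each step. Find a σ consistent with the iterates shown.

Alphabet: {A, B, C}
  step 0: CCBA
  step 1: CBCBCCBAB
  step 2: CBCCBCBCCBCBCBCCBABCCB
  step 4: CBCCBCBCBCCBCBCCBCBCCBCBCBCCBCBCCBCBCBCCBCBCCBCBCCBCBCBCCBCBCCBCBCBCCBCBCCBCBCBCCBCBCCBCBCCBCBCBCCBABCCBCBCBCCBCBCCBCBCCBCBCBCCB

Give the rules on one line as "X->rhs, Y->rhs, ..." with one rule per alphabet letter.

A->AB, B->CCB, C->CB

  step 1 ⇒ step 2: CBCBCCBAB ⇒ CB·CCB·CB·CCB·CB·CB·CCB·AB·CCB
    A ↦ AB
    B ↦ CCB
    C ↦ CB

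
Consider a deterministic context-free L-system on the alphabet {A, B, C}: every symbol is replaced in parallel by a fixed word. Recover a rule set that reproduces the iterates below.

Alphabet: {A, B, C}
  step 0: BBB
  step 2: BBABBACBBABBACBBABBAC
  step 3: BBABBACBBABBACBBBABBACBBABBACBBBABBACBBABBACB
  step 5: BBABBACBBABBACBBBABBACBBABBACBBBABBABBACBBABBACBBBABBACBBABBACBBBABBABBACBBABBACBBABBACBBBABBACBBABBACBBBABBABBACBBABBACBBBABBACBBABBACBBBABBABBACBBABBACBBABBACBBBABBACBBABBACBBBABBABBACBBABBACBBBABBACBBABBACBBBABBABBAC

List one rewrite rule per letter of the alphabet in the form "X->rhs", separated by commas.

A->C, B->BBA, C->B

  step 2 ⇒ step 3: BBABBACBBABBACBBABBAC ⇒ BBA·BBA·C·BBA·BBA·C·B·BBA·BBA·C·BBA·BBA·C·B·BBA·BBA·C·BBA·BBA·C·B
    A ↦ C
    B ↦ BBA
    C ↦ B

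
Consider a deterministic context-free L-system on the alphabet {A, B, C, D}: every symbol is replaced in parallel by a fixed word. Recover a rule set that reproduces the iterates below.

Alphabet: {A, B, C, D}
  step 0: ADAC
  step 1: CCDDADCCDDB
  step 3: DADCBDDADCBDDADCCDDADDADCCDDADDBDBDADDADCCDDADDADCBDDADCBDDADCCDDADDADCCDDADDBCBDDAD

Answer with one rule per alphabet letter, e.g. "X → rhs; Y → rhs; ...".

A->CCD, B->CBD, C->DB, D->DAD

  step 0 ⇒ step 1: ADAC ⇒ CCD·DAD·CCD·DB
    A ↦ CCD
    C ↦ DB
    D ↦ DAD
    B ↦ CBD  (constrained at step 1)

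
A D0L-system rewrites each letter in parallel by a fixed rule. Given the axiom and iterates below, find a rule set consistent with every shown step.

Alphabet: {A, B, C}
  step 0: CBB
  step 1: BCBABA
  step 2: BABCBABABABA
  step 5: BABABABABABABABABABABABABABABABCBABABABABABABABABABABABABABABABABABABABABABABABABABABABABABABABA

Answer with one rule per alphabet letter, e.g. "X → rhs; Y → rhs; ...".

A->BA, B->BA, C->BC

  step 1 ⇒ step 2: BCBABA ⇒ BA·BC·BA·BA·BA·BA
    A ↦ BA
    B ↦ BA
    C ↦ BC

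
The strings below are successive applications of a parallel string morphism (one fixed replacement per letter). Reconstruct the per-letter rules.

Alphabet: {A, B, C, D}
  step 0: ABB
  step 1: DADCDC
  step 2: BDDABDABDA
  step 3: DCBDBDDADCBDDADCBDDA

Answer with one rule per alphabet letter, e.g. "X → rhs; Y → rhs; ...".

  step 2 ⇒ step 3: BDDABDABDA ⇒ DC·BD·BD·DA·DC·BD·DA·DC·BD·DA
    A ↦ DA
    B ↦ DC
    D ↦ BD
  step 1 ⇒ step 2: DADCDC ⇒ BD·DA·BD·A·BD·A
    C ↦ A

A->DA, B->DC, C->A, D->BD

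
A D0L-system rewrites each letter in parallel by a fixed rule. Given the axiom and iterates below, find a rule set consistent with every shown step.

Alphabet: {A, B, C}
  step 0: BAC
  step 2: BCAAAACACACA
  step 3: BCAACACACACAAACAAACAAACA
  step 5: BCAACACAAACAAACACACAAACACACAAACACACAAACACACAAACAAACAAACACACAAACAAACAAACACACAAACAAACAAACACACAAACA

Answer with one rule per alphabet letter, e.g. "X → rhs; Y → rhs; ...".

  step 2 ⇒ step 3: BCAAAACACACA ⇒ BC·AA·CA·CA·CA·CA·AA·CA·AA·CA·AA·CA
    A ↦ CA
    B ↦ BC
    C ↦ AA

A->CA, B->BC, C->AA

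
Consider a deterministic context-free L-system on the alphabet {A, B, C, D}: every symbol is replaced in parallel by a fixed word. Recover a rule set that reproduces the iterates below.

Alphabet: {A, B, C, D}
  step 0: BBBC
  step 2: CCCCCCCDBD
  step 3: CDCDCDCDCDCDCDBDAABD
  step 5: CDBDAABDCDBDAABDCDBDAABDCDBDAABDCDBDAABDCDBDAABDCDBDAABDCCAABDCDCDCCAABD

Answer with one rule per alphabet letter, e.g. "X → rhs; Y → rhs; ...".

  step 2 ⇒ step 3: CCCCCCCDBD ⇒ CD·CD·CD·CD·CD·CD·CD·BD·AA·BD
    B ↦ AA
    C ↦ CD
    D ↦ BD
    A ↦ C  (constrained at step 3)

A->C, B->AA, C->CD, D->BD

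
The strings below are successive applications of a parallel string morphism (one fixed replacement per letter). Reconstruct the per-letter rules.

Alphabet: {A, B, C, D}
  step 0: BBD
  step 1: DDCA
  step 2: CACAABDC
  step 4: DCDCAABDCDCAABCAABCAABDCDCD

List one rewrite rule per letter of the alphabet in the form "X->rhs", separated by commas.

  step 1 ⇒ step 2: DDCA ⇒ CA·CA·AB·DC
    A ↦ DC
    C ↦ AB
    D ↦ CA
  step 0 ⇒ step 1: BBD ⇒ D·D·CA
    B ↦ D

A->DC, B->D, C->AB, D->CA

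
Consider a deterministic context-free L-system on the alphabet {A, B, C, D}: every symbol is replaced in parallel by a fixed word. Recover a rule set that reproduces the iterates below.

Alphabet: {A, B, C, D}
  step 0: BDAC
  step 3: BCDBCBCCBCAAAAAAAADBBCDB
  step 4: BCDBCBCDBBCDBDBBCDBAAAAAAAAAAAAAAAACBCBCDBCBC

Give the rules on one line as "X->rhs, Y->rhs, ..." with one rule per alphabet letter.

  step 3 ⇒ step 4: BCDBCBCCBCAAAAAAAADBBCDB ⇒ BC·DB·C·BC·DB·BC·DB·DB·BC·DB·AA·AA·AA·AA·AA·AA·AA·AA·C·BC·BC·DB·C·BC
    A ↦ AA
    B ↦ BC
    C ↦ DB
    D ↦ C

A->AA, B->BC, C->DB, D->C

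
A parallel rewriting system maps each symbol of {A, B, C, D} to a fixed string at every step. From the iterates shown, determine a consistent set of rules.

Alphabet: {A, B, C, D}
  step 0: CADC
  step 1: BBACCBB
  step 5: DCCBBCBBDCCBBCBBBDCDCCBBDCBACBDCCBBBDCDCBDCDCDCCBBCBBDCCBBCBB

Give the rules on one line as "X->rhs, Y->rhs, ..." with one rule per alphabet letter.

  step 0 ⇒ step 1: CADC ⇒ B·BAC·CB·B
    A ↦ BAC
    C ↦ B
    D ↦ CB
    B ↦ DC  (constrained at step 1)

A->BAC, B->DC, C->B, D->CB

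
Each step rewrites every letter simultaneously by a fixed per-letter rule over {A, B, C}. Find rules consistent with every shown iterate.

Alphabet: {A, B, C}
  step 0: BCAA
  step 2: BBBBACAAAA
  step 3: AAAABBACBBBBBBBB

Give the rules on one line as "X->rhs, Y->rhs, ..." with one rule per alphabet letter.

  step 2 ⇒ step 3: BBBBACAAAA ⇒ A·A·A·A·BB·AC·BB·BB·BB·BB
    A ↦ BB
    B ↦ A
    C ↦ AC

A->BB, B->A, C->AC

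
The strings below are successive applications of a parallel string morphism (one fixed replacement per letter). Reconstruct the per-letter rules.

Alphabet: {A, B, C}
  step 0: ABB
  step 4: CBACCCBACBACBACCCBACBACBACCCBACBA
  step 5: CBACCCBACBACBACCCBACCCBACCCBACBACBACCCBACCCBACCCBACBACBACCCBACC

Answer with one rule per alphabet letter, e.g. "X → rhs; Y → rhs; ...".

  step 4 ⇒ step 5: CBACCCBACBACBACCCBACBACBACCCBACBA ⇒ CBA·C·C·CBA·CBA·CBA·C·C·CBA·C·C·CBA·C·C·CBA·CBA·CBA·C·C·CBA·C·C·CBA·C·C·CBA·CBA·CBA·C·C·CBA·C·C
    A ↦ C
    B ↦ C
    C ↦ CBA

A->C, B->C, C->CBA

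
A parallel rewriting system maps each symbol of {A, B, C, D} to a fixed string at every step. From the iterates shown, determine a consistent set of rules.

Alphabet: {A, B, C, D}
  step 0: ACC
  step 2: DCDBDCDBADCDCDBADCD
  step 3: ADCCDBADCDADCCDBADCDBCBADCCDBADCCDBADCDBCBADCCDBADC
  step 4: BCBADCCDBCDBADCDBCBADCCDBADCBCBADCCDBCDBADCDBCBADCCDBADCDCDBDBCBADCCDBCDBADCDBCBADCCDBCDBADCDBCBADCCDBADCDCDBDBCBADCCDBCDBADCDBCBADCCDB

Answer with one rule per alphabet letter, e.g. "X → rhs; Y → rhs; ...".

A->BCB, B->D, C->CDB, D->ADC

  step 3 ⇒ step 4: ADCCDBADCDADCCDBADCDBCBADCCDBADCCDBADCDBCBADCCDBADC ⇒ BCB·ADC·CDB·CDB·ADC·D·BCB·ADC·CDB·ADC·BCB·ADC·CDB·CDB·ADC·D·BCB·ADC·CDB·ADC·D·CDB·D·BCB·ADC·CDB·CDB·ADC·D·BCB·ADC·CDB·CDB·ADC·D·BCB·ADC·CDB·ADC·D·CDB·D·BCB·ADC·CDB·CDB·ADC·D·BCB·ADC·CDB
    A ↦ BCB
    B ↦ D
    C ↦ CDB
    D ↦ ADC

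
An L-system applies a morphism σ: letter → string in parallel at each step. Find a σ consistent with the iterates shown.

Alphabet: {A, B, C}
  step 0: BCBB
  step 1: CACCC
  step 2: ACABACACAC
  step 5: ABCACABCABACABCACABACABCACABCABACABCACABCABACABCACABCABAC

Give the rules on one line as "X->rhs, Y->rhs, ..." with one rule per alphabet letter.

  step 1 ⇒ step 2: CACCC ⇒ AC·AB·AC·AC·AC
    A ↦ AB
    C ↦ AC
  step 0 ⇒ step 1: BCBB ⇒ C·AC·C·C
    B ↦ C

A->AB, B->C, C->AC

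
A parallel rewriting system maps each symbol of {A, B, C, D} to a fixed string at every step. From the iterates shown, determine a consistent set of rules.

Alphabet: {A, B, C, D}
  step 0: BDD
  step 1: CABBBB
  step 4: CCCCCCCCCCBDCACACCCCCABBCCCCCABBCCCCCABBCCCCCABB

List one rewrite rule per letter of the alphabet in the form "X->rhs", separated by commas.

  step 0 ⇒ step 1: BDD ⇒ CA·BB·BB
    B ↦ CA
    D ↦ BB
    A ↦ BD  (constrained at step 1)
    C ↦ CC  (constrained at step 1)

A->BD, B->CA, C->CC, D->BB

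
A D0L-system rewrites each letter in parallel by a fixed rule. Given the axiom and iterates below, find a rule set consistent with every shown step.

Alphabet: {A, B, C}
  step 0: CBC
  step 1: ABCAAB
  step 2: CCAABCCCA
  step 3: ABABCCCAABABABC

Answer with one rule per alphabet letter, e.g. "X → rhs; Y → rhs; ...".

  step 2 ⇒ step 3: CCAABCCCA ⇒ AB·AB·C·C·CA·AB·AB·AB·C
    A ↦ C
    B ↦ CA
    C ↦ AB

A->C, B->CA, C->AB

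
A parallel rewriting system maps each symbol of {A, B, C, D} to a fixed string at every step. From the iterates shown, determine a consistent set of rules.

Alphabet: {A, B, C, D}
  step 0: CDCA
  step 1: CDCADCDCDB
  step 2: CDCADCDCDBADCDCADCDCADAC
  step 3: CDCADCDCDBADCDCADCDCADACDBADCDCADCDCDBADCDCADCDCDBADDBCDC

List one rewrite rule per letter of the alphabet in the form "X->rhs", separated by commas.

A->DB, B->AC, C->CDC, D->AD

  step 2 ⇒ step 3: CDCADCDCDBADCDCADCDCADAC ⇒ CDC·AD·CDC·DB·AD·CDC·AD·CDC·AD·AC·DB·AD·CDC·AD·CDC·DB·AD·CDC·AD·CDC·DB·AD·DB·CDC
    A ↦ DB
    B ↦ AC
    C ↦ CDC
    D ↦ AD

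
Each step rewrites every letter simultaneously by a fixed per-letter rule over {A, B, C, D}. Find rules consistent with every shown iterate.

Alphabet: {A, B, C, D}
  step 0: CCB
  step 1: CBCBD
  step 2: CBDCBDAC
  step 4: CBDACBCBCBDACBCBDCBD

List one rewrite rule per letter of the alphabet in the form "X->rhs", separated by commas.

A->B, B->D, C->CB, D->AC

  step 1 ⇒ step 2: CBCBD ⇒ CB·D·CB·D·AC
    B ↦ D
    C ↦ CB
    D ↦ AC
    A ↦ B  (constrained at step 2)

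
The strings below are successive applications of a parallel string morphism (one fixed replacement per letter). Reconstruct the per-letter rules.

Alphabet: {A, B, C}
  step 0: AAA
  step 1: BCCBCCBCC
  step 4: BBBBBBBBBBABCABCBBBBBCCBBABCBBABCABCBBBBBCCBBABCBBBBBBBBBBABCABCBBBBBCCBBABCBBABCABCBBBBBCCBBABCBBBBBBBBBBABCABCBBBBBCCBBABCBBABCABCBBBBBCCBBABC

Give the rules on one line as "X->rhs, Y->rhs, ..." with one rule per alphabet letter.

  step 0 ⇒ step 1: AAA ⇒ BCC·BCC·BCC
    A ↦ BCC
    B ↦ BB  (constrained at step 1)
    C ↦ ABC  (constrained at step 1)

A->BCC, B->BB, C->ABC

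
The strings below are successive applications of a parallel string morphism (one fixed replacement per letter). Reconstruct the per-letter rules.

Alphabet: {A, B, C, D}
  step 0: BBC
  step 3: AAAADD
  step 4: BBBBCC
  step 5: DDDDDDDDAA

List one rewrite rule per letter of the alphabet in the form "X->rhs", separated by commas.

A->B, B->DD, C->A, D->C

  step 4 ⇒ step 5: BBBBCC ⇒ DD·DD·DD·DD·A·A
    B ↦ DD
    C ↦ A
  step 3 ⇒ step 4: AAAADD ⇒ B·B·B·B·C·C
    A ↦ B
  step 3 ⇒ step 4: AAAADD ⇒ B·B·B·B·C·C
    D ↦ C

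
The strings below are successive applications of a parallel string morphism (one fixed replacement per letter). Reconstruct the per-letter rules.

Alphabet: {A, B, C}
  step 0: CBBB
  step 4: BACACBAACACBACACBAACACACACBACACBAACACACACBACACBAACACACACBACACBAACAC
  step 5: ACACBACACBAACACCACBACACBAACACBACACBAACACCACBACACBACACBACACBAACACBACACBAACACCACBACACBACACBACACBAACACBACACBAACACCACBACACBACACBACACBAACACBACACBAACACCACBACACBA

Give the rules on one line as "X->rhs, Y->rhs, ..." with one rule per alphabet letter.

A->CAC, B->A, C->BA

  step 4 ⇒ step 5: BACACBAACACBACACBAACACACACBACACBAACACACACBACACBAACACACACBACACBAACAC ⇒ A·CAC·BA·CAC·BA·A·CAC·CAC·BA·CAC·BA·A·CAC·BA·CAC·BA·A·CAC·CAC·BA·CAC·BA·CAC·BA·CAC·BA·A·CAC·BA·CAC·BA·A·CAC·CAC·BA·CAC·BA·CAC·BA·CAC·BA·A·CAC·BA·CAC·BA·A·CAC·CAC·BA·CAC·BA·CAC·BA·CAC·BA·A·CAC·BA·CAC·BA·A·CAC·CAC·BA·CAC·BA
    A ↦ CAC
    B ↦ A
    C ↦ BA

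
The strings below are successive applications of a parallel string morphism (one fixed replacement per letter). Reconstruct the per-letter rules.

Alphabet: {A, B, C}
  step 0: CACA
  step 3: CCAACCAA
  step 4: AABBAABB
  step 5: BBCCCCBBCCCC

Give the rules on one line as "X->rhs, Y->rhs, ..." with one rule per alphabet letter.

A->B, B->CC, C->A

  step 4 ⇒ step 5: AABBAABB ⇒ B·B·CC·CC·B·B·CC·CC
    A ↦ B
    B ↦ CC
  step 3 ⇒ step 4: CCAACCAA ⇒ A·A·B·B·A·A·B·B
    C ↦ A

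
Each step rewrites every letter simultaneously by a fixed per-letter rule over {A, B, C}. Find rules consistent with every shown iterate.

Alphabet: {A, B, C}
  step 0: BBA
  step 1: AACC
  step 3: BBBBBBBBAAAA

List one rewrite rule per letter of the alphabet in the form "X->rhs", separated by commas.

A->CC, B->A, C->BB

  step 0 ⇒ step 1: BBA ⇒ A·A·CC
    A ↦ CC
    B ↦ A
    C ↦ BB  (constrained at step 1)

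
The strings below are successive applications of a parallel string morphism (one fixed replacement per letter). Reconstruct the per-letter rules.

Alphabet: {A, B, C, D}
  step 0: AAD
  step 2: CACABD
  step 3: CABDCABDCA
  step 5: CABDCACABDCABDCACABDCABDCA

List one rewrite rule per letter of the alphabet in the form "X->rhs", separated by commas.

  step 2 ⇒ step 3: CACABD ⇒ CA·BD·CA·BD·C·A
    A ↦ BD
    B ↦ C
    C ↦ CA
    D ↦ A

A->BD, B->C, C->CA, D->A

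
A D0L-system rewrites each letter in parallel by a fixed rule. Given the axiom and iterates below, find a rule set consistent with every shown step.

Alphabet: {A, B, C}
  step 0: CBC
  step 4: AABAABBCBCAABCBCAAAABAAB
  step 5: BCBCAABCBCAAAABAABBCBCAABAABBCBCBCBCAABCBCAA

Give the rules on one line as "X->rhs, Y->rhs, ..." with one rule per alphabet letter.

  step 4 ⇒ step 5: AABAABBCBCAABCBCAAAABAAB ⇒ BC·BC·AA·BC·BC·AA·AA·B·AA·B·BC·BC·AA·B·AA·B·BC·BC·BC·BC·AA·BC·BC·AA
    A ↦ BC
    B ↦ AA
    C ↦ B

A->BC, B->AA, C->B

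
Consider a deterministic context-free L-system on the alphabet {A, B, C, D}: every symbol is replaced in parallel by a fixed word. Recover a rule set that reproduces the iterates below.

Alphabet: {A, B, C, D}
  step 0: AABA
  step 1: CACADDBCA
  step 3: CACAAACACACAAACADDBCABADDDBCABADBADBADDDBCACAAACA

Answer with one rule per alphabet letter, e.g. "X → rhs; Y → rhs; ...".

  step 0 ⇒ step 1: AABA ⇒ CA·CA·DDB·CA
    A ↦ CA
    B ↦ DDB
    C ↦ AA  (constrained at step 1)
    D ↦ BAD  (constrained at step 1)

A->CA, B->DDB, C->AA, D->BAD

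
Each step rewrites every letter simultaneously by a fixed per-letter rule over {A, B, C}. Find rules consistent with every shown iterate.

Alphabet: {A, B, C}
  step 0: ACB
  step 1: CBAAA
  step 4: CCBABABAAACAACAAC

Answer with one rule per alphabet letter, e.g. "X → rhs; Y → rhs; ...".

A->C, B->AA, C->BA

  step 0 ⇒ step 1: ACB ⇒ C·BA·AA
    A ↦ C
    B ↦ AA
    C ↦ BA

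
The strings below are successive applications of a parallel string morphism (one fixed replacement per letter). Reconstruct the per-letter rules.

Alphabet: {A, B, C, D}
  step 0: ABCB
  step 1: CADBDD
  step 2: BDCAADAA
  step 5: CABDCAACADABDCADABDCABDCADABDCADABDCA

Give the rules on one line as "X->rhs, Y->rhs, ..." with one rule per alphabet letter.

A->CA, B->D, C->BD, D->A

  step 1 ⇒ step 2: CADBDD ⇒ BD·CA·A·D·A·A
    A ↦ CA
    B ↦ D
    C ↦ BD
    D ↦ A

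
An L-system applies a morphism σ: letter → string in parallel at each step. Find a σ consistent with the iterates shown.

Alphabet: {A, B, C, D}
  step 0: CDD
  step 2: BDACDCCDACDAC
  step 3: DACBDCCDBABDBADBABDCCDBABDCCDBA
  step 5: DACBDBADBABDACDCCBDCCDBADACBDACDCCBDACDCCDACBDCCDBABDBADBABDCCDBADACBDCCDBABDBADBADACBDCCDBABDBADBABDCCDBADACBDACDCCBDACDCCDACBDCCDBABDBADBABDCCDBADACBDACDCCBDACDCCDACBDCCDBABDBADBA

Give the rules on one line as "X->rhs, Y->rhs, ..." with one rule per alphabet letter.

  step 2 ⇒ step 3: BDACDCCDACDAC ⇒ DAC·B·DCC·DBA·B·DBA·DBA·B·DCC·DBA·B·DCC·DBA
    A ↦ DCC
    B ↦ DAC
    C ↦ DBA
    D ↦ B

A->DCC, B->DAC, C->DBA, D->B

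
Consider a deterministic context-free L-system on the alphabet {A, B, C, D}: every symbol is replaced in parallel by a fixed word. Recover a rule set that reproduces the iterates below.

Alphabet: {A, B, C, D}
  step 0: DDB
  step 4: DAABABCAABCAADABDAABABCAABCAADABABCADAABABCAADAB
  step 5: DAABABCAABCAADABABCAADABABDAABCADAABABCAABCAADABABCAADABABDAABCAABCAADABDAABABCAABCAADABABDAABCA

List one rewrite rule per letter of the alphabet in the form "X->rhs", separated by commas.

  step 4 ⇒ step 5: DAABABCAABCAADABDAABABCAABCAADABABCADAABABCAADAB ⇒ DA·AB·AB·CA·AB·CA·AD·AB·AB·CA·AD·AB·AB·DA·AB·CA·DA·AB·AB·CA·AB·CA·AD·AB·AB·CA·AD·AB·AB·DA·AB·CA·AB·CA·AD·AB·DA·AB·AB·CA·AB·CA·AD·AB·AB·DA·AB·CA
    A ↦ AB
    B ↦ CA
    C ↦ AD
    D ↦ DA

A->AB, B->CA, C->AD, D->DA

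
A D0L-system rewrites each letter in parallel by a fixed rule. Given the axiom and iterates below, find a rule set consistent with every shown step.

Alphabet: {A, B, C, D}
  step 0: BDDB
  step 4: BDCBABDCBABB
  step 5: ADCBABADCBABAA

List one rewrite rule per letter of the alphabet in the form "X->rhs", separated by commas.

  step 4 ⇒ step 5: BDCBABDCBABB ⇒ A·DC·B·A·B·A·DC·B·A·B·A·A
    A ↦ B
    B ↦ A
    C ↦ B
    D ↦ DC

A->B, B->A, C->B, D->DC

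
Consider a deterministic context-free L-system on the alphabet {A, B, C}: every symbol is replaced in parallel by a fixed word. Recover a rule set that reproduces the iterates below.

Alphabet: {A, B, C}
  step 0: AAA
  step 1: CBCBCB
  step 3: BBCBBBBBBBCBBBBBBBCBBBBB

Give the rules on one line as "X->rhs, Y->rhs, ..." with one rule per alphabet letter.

A->CB, B->BB, C->BA

  step 0 ⇒ step 1: AAA ⇒ CB·CB·CB
    A ↦ CB
    B ↦ BB  (constrained at step 1)
    C ↦ BA  (constrained at step 1)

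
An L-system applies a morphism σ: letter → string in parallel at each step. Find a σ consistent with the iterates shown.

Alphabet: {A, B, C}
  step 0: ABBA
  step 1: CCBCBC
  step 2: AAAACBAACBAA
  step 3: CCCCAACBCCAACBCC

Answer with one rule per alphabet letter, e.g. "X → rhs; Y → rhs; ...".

  step 2 ⇒ step 3: AAAACBAACBAA ⇒ C·C·C·C·AA·CB·C·C·AA·CB·C·C
    A ↦ C
    B ↦ CB
    C ↦ AA

A->C, B->CB, C->AA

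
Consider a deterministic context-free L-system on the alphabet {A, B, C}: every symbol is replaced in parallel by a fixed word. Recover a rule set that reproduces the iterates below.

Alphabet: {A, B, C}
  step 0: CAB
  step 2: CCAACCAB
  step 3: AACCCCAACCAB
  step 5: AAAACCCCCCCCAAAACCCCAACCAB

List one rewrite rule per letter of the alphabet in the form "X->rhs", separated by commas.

A->CC, B->AB, C->A

  step 2 ⇒ step 3: CCAACCAB ⇒ A·A·CC·CC·A·A·CC·AB
    A ↦ CC
    B ↦ AB
    C ↦ A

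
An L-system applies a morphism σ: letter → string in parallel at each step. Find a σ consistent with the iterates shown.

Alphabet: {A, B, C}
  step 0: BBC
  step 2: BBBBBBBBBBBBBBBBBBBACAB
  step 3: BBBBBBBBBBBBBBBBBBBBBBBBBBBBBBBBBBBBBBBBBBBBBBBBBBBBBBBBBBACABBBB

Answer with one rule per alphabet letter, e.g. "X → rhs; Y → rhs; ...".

A->B, B->BBB, C->ACA

  step 2 ⇒ step 3: BBBBBBBBBBBBBBBBBBBACAB ⇒ BBB·BBB·BBB·BBB·BBB·BBB·BBB·BBB·BBB·BBB·BBB·BBB·BBB·BBB·BBB·BBB·BBB·BBB·BBB·B·ACA·B·BBB
    A ↦ B
    B ↦ BBB
    C ↦ ACA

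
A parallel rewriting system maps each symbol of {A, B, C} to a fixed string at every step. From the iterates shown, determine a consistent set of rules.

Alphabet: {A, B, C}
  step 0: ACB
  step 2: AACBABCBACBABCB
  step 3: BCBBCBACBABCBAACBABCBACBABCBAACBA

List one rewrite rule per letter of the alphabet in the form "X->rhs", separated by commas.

A->BCB, B->A, C->ACB

  step 2 ⇒ step 3: AACBABCBACBABCB ⇒ BCB·BCB·ACB·A·BCB·A·ACB·A·BCB·ACB·A·BCB·A·ACB·A
    A ↦ BCB
    B ↦ A
    C ↦ ACB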